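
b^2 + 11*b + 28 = (b + 4)*(b + 7)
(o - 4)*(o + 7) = o^2 + 3*o - 28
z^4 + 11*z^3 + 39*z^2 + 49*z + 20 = (z + 1)^2*(z + 4)*(z + 5)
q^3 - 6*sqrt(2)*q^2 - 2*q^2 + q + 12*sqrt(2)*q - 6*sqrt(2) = (q - 1)^2*(q - 6*sqrt(2))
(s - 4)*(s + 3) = s^2 - s - 12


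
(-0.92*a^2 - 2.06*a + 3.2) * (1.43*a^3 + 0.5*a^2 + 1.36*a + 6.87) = -1.3156*a^5 - 3.4058*a^4 + 2.2948*a^3 - 7.522*a^2 - 9.8002*a + 21.984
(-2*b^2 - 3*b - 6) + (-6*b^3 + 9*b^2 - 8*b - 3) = -6*b^3 + 7*b^2 - 11*b - 9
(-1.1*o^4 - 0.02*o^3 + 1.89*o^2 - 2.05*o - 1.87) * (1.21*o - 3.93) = -1.331*o^5 + 4.2988*o^4 + 2.3655*o^3 - 9.9082*o^2 + 5.7938*o + 7.3491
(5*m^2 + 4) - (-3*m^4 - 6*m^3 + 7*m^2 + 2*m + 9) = 3*m^4 + 6*m^3 - 2*m^2 - 2*m - 5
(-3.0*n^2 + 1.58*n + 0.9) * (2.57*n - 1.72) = -7.71*n^3 + 9.2206*n^2 - 0.4046*n - 1.548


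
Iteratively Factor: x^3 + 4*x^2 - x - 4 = (x + 1)*(x^2 + 3*x - 4) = (x + 1)*(x + 4)*(x - 1)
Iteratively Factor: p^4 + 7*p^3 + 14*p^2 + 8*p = (p + 2)*(p^3 + 5*p^2 + 4*p) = (p + 2)*(p + 4)*(p^2 + p) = p*(p + 2)*(p + 4)*(p + 1)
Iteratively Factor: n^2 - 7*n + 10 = (n - 2)*(n - 5)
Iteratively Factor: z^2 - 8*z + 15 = (z - 5)*(z - 3)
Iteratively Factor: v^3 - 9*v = (v + 3)*(v^2 - 3*v) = v*(v + 3)*(v - 3)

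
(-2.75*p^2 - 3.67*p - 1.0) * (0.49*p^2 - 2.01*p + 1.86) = -1.3475*p^4 + 3.7292*p^3 + 1.7717*p^2 - 4.8162*p - 1.86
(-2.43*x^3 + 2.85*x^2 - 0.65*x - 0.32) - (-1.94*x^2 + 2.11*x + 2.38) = -2.43*x^3 + 4.79*x^2 - 2.76*x - 2.7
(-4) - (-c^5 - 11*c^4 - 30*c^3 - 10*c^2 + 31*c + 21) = c^5 + 11*c^4 + 30*c^3 + 10*c^2 - 31*c - 25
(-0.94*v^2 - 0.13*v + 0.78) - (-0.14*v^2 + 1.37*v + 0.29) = -0.8*v^2 - 1.5*v + 0.49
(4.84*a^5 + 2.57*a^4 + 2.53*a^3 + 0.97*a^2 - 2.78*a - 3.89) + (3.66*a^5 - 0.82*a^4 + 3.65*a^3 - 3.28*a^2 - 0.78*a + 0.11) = 8.5*a^5 + 1.75*a^4 + 6.18*a^3 - 2.31*a^2 - 3.56*a - 3.78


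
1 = 1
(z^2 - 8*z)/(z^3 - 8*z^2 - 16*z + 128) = z/(z^2 - 16)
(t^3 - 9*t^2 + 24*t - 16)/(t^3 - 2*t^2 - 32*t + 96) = (t - 1)/(t + 6)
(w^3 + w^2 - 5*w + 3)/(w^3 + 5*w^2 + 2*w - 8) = (w^2 + 2*w - 3)/(w^2 + 6*w + 8)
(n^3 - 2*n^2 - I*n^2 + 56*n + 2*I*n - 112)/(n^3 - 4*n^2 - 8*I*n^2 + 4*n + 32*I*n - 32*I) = (n + 7*I)/(n - 2)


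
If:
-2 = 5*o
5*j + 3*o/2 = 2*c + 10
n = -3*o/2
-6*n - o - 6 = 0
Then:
No Solution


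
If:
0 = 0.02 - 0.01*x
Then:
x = 2.00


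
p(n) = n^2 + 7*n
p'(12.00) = 31.00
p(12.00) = 228.00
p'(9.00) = 25.00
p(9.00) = 144.00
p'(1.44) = 9.88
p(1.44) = 12.15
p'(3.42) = 13.84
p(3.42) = 35.64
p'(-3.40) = 0.20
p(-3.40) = -12.24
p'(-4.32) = -1.64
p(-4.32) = -11.58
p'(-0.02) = 6.96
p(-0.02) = -0.14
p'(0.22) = 7.44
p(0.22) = 1.59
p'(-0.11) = 6.78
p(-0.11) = -0.76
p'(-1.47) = 4.06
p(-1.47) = -8.13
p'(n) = 2*n + 7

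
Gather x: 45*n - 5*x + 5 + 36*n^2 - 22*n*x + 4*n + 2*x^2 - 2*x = 36*n^2 + 49*n + 2*x^2 + x*(-22*n - 7) + 5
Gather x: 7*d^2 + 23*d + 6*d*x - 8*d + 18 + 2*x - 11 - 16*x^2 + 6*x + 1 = 7*d^2 + 15*d - 16*x^2 + x*(6*d + 8) + 8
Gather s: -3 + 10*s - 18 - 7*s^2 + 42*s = -7*s^2 + 52*s - 21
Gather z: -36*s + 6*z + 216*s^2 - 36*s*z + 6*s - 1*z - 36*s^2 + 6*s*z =180*s^2 - 30*s + z*(5 - 30*s)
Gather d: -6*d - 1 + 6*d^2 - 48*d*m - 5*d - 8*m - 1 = 6*d^2 + d*(-48*m - 11) - 8*m - 2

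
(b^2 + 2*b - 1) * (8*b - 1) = 8*b^3 + 15*b^2 - 10*b + 1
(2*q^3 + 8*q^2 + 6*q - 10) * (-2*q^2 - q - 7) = -4*q^5 - 18*q^4 - 34*q^3 - 42*q^2 - 32*q + 70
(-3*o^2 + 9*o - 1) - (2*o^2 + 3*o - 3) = -5*o^2 + 6*o + 2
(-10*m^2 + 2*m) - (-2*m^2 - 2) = -8*m^2 + 2*m + 2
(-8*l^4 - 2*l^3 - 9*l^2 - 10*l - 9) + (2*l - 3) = -8*l^4 - 2*l^3 - 9*l^2 - 8*l - 12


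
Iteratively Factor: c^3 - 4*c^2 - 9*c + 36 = (c - 3)*(c^2 - c - 12) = (c - 3)*(c + 3)*(c - 4)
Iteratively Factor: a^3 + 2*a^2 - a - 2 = (a - 1)*(a^2 + 3*a + 2) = (a - 1)*(a + 1)*(a + 2)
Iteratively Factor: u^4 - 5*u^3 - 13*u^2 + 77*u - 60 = (u + 4)*(u^3 - 9*u^2 + 23*u - 15) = (u - 1)*(u + 4)*(u^2 - 8*u + 15) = (u - 3)*(u - 1)*(u + 4)*(u - 5)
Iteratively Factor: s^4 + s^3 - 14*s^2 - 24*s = (s + 3)*(s^3 - 2*s^2 - 8*s) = (s + 2)*(s + 3)*(s^2 - 4*s) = (s - 4)*(s + 2)*(s + 3)*(s)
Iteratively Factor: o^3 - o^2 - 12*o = (o)*(o^2 - o - 12) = o*(o + 3)*(o - 4)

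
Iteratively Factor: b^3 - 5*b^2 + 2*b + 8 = (b + 1)*(b^2 - 6*b + 8) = (b - 4)*(b + 1)*(b - 2)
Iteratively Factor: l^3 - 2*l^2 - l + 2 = (l - 1)*(l^2 - l - 2) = (l - 1)*(l + 1)*(l - 2)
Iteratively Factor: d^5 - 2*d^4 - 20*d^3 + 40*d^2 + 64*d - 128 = (d - 4)*(d^4 + 2*d^3 - 12*d^2 - 8*d + 32) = (d - 4)*(d + 4)*(d^3 - 2*d^2 - 4*d + 8) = (d - 4)*(d - 2)*(d + 4)*(d^2 - 4) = (d - 4)*(d - 2)*(d + 2)*(d + 4)*(d - 2)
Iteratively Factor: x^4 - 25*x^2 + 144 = (x - 3)*(x^3 + 3*x^2 - 16*x - 48) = (x - 3)*(x + 3)*(x^2 - 16) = (x - 3)*(x + 3)*(x + 4)*(x - 4)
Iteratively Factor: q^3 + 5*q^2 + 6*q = (q + 3)*(q^2 + 2*q) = q*(q + 3)*(q + 2)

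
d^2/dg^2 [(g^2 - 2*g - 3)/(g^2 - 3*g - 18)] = 2*(g^3 + 45*g^2 - 81*g + 351)/(g^6 - 9*g^5 - 27*g^4 + 297*g^3 + 486*g^2 - 2916*g - 5832)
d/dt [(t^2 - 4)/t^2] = 8/t^3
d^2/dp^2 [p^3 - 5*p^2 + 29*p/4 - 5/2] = 6*p - 10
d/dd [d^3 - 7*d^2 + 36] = d*(3*d - 14)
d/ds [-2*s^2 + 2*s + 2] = 2 - 4*s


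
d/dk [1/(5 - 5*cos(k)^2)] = -2*cos(k)/(5*sin(k)^3)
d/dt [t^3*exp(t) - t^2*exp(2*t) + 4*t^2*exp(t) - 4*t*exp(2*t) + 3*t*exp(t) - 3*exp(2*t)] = (t^3 - 2*t^2*exp(t) + 7*t^2 - 10*t*exp(t) + 11*t - 10*exp(t) + 3)*exp(t)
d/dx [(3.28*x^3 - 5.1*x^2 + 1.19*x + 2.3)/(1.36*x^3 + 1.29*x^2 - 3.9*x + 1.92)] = (1.77635683940025e-15*x^5 + 11.1672*x^4 - 28.8208*x^3 + 27.8637*x^2 - 25.518*x + 11.2548)/(1.8496*x^6 + 3.5088*x^5 - 8.9439*x^4 - 4.8396*x^3 + 20.1636*x^2 - 14.976*x + 3.6864)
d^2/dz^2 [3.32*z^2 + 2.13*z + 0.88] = 6.64000000000000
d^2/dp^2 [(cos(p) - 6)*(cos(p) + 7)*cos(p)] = 165*cos(p)/4 - 2*cos(2*p) - 9*cos(3*p)/4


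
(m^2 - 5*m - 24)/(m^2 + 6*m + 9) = (m - 8)/(m + 3)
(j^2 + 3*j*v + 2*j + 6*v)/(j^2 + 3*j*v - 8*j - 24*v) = (j + 2)/(j - 8)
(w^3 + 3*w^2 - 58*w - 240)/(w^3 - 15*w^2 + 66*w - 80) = (w^2 + 11*w + 30)/(w^2 - 7*w + 10)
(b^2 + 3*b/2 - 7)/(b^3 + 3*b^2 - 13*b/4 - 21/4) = 2*(b - 2)/(2*b^2 - b - 3)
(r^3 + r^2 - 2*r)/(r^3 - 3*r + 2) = r/(r - 1)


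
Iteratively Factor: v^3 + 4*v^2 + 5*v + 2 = (v + 2)*(v^2 + 2*v + 1) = (v + 1)*(v + 2)*(v + 1)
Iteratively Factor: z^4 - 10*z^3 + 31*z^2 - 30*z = (z - 2)*(z^3 - 8*z^2 + 15*z) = z*(z - 2)*(z^2 - 8*z + 15) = z*(z - 3)*(z - 2)*(z - 5)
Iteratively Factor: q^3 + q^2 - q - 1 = (q + 1)*(q^2 - 1) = (q - 1)*(q + 1)*(q + 1)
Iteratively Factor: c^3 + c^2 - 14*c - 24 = (c - 4)*(c^2 + 5*c + 6) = (c - 4)*(c + 3)*(c + 2)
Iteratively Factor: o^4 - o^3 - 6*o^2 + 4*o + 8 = (o + 2)*(o^3 - 3*o^2 + 4) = (o - 2)*(o + 2)*(o^2 - o - 2) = (o - 2)*(o + 1)*(o + 2)*(o - 2)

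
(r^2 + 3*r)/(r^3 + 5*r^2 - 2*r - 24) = r/(r^2 + 2*r - 8)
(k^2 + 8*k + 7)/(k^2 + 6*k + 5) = (k + 7)/(k + 5)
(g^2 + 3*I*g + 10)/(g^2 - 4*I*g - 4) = (g + 5*I)/(g - 2*I)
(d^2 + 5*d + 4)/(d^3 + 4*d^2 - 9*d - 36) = (d + 1)/(d^2 - 9)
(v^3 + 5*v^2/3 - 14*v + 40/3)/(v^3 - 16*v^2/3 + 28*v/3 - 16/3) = (v + 5)/(v - 2)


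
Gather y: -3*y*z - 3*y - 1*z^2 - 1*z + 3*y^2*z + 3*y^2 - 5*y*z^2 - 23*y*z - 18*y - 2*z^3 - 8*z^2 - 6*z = y^2*(3*z + 3) + y*(-5*z^2 - 26*z - 21) - 2*z^3 - 9*z^2 - 7*z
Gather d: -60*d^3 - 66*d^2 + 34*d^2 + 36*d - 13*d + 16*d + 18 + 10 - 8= -60*d^3 - 32*d^2 + 39*d + 20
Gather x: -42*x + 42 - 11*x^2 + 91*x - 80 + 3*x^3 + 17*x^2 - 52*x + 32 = 3*x^3 + 6*x^2 - 3*x - 6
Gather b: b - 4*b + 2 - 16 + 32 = 18 - 3*b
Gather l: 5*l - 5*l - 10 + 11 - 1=0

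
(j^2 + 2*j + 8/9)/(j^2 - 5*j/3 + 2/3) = (9*j^2 + 18*j + 8)/(3*(3*j^2 - 5*j + 2))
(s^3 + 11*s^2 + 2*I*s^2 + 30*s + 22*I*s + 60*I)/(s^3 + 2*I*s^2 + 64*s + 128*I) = (s^2 + 11*s + 30)/(s^2 + 64)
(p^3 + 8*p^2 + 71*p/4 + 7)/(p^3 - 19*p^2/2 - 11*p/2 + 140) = (p^2 + 9*p/2 + 2)/(p^2 - 13*p + 40)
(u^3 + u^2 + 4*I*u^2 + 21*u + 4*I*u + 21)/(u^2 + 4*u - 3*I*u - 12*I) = (u^2 + u*(1 + 7*I) + 7*I)/(u + 4)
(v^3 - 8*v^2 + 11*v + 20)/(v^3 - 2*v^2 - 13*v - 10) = (v - 4)/(v + 2)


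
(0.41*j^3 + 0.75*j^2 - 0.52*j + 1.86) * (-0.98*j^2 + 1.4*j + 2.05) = -0.4018*j^5 - 0.161*j^4 + 2.4001*j^3 - 1.0133*j^2 + 1.538*j + 3.813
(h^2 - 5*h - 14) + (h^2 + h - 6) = 2*h^2 - 4*h - 20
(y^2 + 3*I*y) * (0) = 0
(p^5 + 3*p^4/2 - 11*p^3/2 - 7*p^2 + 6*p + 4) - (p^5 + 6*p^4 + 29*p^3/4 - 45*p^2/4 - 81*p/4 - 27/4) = -9*p^4/2 - 51*p^3/4 + 17*p^2/4 + 105*p/4 + 43/4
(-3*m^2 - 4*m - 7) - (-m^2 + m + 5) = -2*m^2 - 5*m - 12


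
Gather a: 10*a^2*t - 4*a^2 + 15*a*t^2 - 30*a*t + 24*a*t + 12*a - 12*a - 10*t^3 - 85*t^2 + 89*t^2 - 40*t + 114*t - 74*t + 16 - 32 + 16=a^2*(10*t - 4) + a*(15*t^2 - 6*t) - 10*t^3 + 4*t^2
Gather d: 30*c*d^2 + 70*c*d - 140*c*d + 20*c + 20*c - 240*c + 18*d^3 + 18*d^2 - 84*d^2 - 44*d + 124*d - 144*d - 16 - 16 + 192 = -200*c + 18*d^3 + d^2*(30*c - 66) + d*(-70*c - 64) + 160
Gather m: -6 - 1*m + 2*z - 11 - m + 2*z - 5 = -2*m + 4*z - 22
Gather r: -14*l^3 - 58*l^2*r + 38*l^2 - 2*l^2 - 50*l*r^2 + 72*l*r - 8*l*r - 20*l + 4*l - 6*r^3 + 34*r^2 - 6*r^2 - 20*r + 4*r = -14*l^3 + 36*l^2 - 16*l - 6*r^3 + r^2*(28 - 50*l) + r*(-58*l^2 + 64*l - 16)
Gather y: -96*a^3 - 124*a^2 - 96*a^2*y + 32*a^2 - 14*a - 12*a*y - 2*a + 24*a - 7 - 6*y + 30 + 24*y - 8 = -96*a^3 - 92*a^2 + 8*a + y*(-96*a^2 - 12*a + 18) + 15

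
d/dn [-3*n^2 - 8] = -6*n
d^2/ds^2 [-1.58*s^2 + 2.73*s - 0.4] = -3.16000000000000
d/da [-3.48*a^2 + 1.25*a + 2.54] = 1.25 - 6.96*a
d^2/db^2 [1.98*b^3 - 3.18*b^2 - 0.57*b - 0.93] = 11.88*b - 6.36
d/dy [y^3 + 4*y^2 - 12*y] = 3*y^2 + 8*y - 12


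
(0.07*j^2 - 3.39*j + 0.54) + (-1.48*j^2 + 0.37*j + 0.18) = -1.41*j^2 - 3.02*j + 0.72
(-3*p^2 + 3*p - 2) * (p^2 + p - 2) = -3*p^4 + 7*p^2 - 8*p + 4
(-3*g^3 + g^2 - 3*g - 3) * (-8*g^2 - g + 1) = 24*g^5 - 5*g^4 + 20*g^3 + 28*g^2 - 3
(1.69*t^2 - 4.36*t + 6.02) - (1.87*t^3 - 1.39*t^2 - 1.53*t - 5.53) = -1.87*t^3 + 3.08*t^2 - 2.83*t + 11.55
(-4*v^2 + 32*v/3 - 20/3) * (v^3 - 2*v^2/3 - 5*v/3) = -4*v^5 + 40*v^4/3 - 64*v^3/9 - 40*v^2/3 + 100*v/9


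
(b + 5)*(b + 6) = b^2 + 11*b + 30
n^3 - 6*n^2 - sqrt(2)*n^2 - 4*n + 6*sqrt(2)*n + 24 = (n - 6)*(n - 2*sqrt(2))*(n + sqrt(2))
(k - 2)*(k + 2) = k^2 - 4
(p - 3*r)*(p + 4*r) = p^2 + p*r - 12*r^2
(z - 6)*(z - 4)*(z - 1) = z^3 - 11*z^2 + 34*z - 24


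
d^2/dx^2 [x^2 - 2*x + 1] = 2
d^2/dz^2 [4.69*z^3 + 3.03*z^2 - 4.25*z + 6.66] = 28.14*z + 6.06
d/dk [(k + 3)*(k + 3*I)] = 2*k + 3 + 3*I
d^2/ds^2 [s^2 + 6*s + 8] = 2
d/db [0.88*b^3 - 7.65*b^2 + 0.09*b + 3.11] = 2.64*b^2 - 15.3*b + 0.09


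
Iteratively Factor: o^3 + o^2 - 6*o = (o - 2)*(o^2 + 3*o) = (o - 2)*(o + 3)*(o)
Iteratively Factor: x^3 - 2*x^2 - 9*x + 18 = (x - 2)*(x^2 - 9) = (x - 3)*(x - 2)*(x + 3)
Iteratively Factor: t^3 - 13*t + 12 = (t - 3)*(t^2 + 3*t - 4) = (t - 3)*(t - 1)*(t + 4)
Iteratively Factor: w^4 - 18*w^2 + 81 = (w + 3)*(w^3 - 3*w^2 - 9*w + 27) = (w - 3)*(w + 3)*(w^2 - 9) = (w - 3)^2*(w + 3)*(w + 3)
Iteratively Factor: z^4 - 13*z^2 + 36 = (z - 2)*(z^3 + 2*z^2 - 9*z - 18) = (z - 3)*(z - 2)*(z^2 + 5*z + 6) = (z - 3)*(z - 2)*(z + 3)*(z + 2)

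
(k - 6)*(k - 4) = k^2 - 10*k + 24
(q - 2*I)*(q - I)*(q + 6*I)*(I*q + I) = I*q^4 - 3*q^3 + I*q^3 - 3*q^2 + 16*I*q^2 + 12*q + 16*I*q + 12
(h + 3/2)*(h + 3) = h^2 + 9*h/2 + 9/2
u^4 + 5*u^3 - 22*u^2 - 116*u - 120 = (u - 5)*(u + 2)^2*(u + 6)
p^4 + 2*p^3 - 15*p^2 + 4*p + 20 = (p - 2)^2*(p + 1)*(p + 5)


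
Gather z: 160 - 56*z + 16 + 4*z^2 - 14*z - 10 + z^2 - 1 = 5*z^2 - 70*z + 165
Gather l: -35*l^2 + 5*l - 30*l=-35*l^2 - 25*l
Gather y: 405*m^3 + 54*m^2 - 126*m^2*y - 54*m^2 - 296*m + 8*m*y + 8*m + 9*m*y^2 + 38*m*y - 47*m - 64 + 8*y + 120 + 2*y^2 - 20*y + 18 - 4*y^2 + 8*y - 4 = 405*m^3 - 335*m + y^2*(9*m - 2) + y*(-126*m^2 + 46*m - 4) + 70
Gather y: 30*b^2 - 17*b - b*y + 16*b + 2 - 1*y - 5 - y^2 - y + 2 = 30*b^2 - b - y^2 + y*(-b - 2) - 1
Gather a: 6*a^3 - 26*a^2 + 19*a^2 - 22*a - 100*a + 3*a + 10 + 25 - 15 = 6*a^3 - 7*a^2 - 119*a + 20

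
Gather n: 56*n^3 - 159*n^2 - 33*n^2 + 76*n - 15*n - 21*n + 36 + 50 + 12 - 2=56*n^3 - 192*n^2 + 40*n + 96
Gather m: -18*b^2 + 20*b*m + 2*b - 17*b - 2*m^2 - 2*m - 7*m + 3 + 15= -18*b^2 - 15*b - 2*m^2 + m*(20*b - 9) + 18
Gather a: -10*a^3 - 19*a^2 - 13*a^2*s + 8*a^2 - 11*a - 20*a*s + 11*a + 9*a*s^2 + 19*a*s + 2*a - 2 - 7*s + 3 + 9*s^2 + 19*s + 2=-10*a^3 + a^2*(-13*s - 11) + a*(9*s^2 - s + 2) + 9*s^2 + 12*s + 3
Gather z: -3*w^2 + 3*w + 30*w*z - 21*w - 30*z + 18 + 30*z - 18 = -3*w^2 + 30*w*z - 18*w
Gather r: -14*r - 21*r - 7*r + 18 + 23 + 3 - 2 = 42 - 42*r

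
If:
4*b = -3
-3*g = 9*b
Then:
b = -3/4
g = 9/4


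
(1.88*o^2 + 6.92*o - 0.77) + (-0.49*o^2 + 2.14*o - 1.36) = 1.39*o^2 + 9.06*o - 2.13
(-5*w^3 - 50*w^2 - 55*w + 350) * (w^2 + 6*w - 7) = -5*w^5 - 80*w^4 - 320*w^3 + 370*w^2 + 2485*w - 2450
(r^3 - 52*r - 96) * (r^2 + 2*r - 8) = r^5 + 2*r^4 - 60*r^3 - 200*r^2 + 224*r + 768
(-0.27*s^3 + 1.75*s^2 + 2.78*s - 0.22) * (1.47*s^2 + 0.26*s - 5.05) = -0.3969*s^5 + 2.5023*s^4 + 5.9051*s^3 - 8.4381*s^2 - 14.0962*s + 1.111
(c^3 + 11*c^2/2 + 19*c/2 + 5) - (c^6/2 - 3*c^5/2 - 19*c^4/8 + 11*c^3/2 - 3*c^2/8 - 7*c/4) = -c^6/2 + 3*c^5/2 + 19*c^4/8 - 9*c^3/2 + 47*c^2/8 + 45*c/4 + 5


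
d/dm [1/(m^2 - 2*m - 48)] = 2*(1 - m)/(-m^2 + 2*m + 48)^2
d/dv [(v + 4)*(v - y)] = 2*v - y + 4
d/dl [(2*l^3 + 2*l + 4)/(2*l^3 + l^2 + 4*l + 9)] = 2*(l^4 + 4*l^3 + 14*l^2 - 4*l + 1)/(4*l^6 + 4*l^5 + 17*l^4 + 44*l^3 + 34*l^2 + 72*l + 81)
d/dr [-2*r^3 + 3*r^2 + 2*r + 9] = -6*r^2 + 6*r + 2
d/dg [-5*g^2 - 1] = -10*g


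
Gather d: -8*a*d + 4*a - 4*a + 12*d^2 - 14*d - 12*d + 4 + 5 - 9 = 12*d^2 + d*(-8*a - 26)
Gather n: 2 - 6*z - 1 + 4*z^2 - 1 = 4*z^2 - 6*z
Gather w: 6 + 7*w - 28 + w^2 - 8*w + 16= w^2 - w - 6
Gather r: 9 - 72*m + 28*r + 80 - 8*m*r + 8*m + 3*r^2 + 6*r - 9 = -64*m + 3*r^2 + r*(34 - 8*m) + 80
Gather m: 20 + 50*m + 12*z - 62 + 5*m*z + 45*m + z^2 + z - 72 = m*(5*z + 95) + z^2 + 13*z - 114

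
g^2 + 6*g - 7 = (g - 1)*(g + 7)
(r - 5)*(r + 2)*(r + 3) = r^3 - 19*r - 30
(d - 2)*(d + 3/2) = d^2 - d/2 - 3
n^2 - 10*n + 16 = (n - 8)*(n - 2)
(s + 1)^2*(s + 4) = s^3 + 6*s^2 + 9*s + 4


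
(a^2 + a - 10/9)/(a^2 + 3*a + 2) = (a^2 + a - 10/9)/(a^2 + 3*a + 2)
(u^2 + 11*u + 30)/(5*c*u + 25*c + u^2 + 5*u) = (u + 6)/(5*c + u)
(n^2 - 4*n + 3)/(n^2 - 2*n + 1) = (n - 3)/(n - 1)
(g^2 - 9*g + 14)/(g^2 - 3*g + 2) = (g - 7)/(g - 1)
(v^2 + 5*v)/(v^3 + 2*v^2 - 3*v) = (v + 5)/(v^2 + 2*v - 3)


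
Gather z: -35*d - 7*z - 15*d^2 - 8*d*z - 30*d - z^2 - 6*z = -15*d^2 - 65*d - z^2 + z*(-8*d - 13)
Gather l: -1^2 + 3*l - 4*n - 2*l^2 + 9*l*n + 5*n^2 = -2*l^2 + l*(9*n + 3) + 5*n^2 - 4*n - 1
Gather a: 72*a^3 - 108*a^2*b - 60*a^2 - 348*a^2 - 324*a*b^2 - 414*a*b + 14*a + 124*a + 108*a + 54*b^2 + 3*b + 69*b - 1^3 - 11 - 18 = 72*a^3 + a^2*(-108*b - 408) + a*(-324*b^2 - 414*b + 246) + 54*b^2 + 72*b - 30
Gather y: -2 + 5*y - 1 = 5*y - 3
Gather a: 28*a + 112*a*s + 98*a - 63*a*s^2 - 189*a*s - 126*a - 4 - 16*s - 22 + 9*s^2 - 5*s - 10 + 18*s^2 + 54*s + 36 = a*(-63*s^2 - 77*s) + 27*s^2 + 33*s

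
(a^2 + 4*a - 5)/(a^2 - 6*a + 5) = (a + 5)/(a - 5)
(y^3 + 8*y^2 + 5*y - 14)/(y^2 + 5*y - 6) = (y^2 + 9*y + 14)/(y + 6)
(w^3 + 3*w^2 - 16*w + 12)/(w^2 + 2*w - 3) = (w^2 + 4*w - 12)/(w + 3)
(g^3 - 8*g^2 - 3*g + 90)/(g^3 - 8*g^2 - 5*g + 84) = (g^2 - 11*g + 30)/(g^2 - 11*g + 28)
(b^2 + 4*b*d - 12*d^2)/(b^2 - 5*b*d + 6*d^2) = (b + 6*d)/(b - 3*d)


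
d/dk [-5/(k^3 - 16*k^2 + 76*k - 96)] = 5*(3*k^2 - 32*k + 76)/(k^3 - 16*k^2 + 76*k - 96)^2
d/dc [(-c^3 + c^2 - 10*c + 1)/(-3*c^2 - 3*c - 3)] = (c^4 + 2*c^3 - 8*c^2 + 11)/(3*(c^4 + 2*c^3 + 3*c^2 + 2*c + 1))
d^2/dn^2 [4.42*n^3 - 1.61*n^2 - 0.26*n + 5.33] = 26.52*n - 3.22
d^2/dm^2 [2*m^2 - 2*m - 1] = 4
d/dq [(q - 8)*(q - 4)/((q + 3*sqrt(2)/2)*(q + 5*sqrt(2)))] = (13*sqrt(2)*q^2 + 24*q^2 - 68*q - 416*sqrt(2) - 360)/(2*q^4 + 26*sqrt(2)*q^3 + 229*q^2 + 390*sqrt(2)*q + 450)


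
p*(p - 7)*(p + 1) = p^3 - 6*p^2 - 7*p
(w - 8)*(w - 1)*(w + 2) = w^3 - 7*w^2 - 10*w + 16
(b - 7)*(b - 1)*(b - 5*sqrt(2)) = b^3 - 8*b^2 - 5*sqrt(2)*b^2 + 7*b + 40*sqrt(2)*b - 35*sqrt(2)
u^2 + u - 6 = (u - 2)*(u + 3)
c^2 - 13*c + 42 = (c - 7)*(c - 6)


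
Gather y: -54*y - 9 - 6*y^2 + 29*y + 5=-6*y^2 - 25*y - 4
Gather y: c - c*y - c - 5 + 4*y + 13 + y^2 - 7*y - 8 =y^2 + y*(-c - 3)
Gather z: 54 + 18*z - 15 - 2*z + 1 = 16*z + 40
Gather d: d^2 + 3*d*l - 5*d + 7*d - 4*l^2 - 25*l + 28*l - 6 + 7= d^2 + d*(3*l + 2) - 4*l^2 + 3*l + 1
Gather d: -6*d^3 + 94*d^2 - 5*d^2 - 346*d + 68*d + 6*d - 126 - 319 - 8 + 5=-6*d^3 + 89*d^2 - 272*d - 448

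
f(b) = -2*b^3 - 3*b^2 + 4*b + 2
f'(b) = -6*b^2 - 6*b + 4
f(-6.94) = 498.26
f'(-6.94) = -243.34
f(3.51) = -107.41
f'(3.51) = -90.98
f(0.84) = 2.06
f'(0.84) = -5.27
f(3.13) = -76.20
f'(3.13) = -73.56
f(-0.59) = -0.99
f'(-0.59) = 5.45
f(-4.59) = 113.84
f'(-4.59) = -94.87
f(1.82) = -12.71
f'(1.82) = -26.79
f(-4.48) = 103.70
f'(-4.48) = -89.54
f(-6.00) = 302.00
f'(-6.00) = -176.00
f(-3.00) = 17.00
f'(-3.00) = -32.00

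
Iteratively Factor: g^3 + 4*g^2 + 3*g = (g)*(g^2 + 4*g + 3) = g*(g + 3)*(g + 1)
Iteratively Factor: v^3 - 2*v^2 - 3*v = (v + 1)*(v^2 - 3*v) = (v - 3)*(v + 1)*(v)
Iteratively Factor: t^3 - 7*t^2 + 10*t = (t - 2)*(t^2 - 5*t) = (t - 5)*(t - 2)*(t)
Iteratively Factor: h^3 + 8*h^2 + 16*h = (h + 4)*(h^2 + 4*h) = h*(h + 4)*(h + 4)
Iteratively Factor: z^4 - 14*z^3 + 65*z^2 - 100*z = (z - 5)*(z^3 - 9*z^2 + 20*z) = (z - 5)*(z - 4)*(z^2 - 5*z) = (z - 5)^2*(z - 4)*(z)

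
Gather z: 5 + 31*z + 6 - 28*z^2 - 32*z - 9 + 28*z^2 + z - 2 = 0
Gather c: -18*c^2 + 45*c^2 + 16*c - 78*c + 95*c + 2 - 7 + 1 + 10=27*c^2 + 33*c + 6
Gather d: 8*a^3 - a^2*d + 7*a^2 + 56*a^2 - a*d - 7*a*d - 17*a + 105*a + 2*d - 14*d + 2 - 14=8*a^3 + 63*a^2 + 88*a + d*(-a^2 - 8*a - 12) - 12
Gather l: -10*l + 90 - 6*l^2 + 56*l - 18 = -6*l^2 + 46*l + 72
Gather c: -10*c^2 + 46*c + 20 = -10*c^2 + 46*c + 20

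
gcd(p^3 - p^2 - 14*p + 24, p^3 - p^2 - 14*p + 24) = p^3 - p^2 - 14*p + 24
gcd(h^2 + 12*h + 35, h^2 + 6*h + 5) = h + 5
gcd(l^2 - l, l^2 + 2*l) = l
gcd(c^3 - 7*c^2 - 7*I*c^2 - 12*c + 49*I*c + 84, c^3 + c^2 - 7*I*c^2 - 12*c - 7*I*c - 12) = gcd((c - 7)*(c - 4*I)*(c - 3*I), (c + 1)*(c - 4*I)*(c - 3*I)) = c^2 - 7*I*c - 12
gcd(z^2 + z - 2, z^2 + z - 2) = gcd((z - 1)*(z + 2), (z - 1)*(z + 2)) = z^2 + z - 2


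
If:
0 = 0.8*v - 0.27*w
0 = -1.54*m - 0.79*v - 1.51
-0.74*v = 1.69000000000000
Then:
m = 0.19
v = -2.28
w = -6.77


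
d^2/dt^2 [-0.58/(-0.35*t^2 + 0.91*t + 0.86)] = (0.1421*t^2 - 0.36946*t - 0.58*(0.7*t - 0.91)*(1.4*t - 1.82) - 0.34916)/(-0.35*t^2 + 0.91*t + 0.86)^3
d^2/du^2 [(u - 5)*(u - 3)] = 2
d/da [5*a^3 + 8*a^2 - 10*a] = 15*a^2 + 16*a - 10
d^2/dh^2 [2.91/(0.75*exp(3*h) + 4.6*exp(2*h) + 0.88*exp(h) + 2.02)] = (2.91*(2.25*exp(2*h) + 9.2*exp(h) + 0.88)*(4.5*exp(2*h) + 18.4*exp(h) + 1.76)*exp(h) - (19.6425*exp(2*h) + 53.544*exp(h) + 2.5608)*(0.75*exp(3*h) + 4.6*exp(2*h) + 0.88*exp(h) + 2.02))*exp(h)/(0.75*exp(3*h) + 4.6*exp(2*h) + 0.88*exp(h) + 2.02)^3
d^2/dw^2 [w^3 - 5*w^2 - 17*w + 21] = 6*w - 10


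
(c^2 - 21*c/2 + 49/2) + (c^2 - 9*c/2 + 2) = 2*c^2 - 15*c + 53/2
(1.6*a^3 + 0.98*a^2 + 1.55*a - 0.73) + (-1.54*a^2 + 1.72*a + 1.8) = 1.6*a^3 - 0.56*a^2 + 3.27*a + 1.07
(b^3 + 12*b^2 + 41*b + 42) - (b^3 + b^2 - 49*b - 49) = 11*b^2 + 90*b + 91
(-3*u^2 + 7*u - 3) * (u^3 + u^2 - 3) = -3*u^5 + 4*u^4 + 4*u^3 + 6*u^2 - 21*u + 9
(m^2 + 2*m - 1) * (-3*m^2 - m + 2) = -3*m^4 - 7*m^3 + 3*m^2 + 5*m - 2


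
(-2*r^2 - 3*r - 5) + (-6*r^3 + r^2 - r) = -6*r^3 - r^2 - 4*r - 5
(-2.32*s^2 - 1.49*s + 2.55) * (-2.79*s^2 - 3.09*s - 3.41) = 6.4728*s^4 + 11.3259*s^3 + 5.4008*s^2 - 2.7986*s - 8.6955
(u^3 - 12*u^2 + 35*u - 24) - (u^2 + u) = u^3 - 13*u^2 + 34*u - 24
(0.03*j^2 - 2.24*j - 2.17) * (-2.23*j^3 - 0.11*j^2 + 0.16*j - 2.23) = -0.0669*j^5 + 4.9919*j^4 + 5.0903*j^3 - 0.1866*j^2 + 4.648*j + 4.8391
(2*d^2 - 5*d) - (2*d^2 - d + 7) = -4*d - 7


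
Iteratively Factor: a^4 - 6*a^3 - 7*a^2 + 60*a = (a + 3)*(a^3 - 9*a^2 + 20*a) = (a - 4)*(a + 3)*(a^2 - 5*a) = a*(a - 4)*(a + 3)*(a - 5)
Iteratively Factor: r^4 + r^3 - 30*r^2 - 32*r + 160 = (r - 2)*(r^3 + 3*r^2 - 24*r - 80) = (r - 5)*(r - 2)*(r^2 + 8*r + 16) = (r - 5)*(r - 2)*(r + 4)*(r + 4)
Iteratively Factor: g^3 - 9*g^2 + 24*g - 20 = (g - 2)*(g^2 - 7*g + 10) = (g - 2)^2*(g - 5)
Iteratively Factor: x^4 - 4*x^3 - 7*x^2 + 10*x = (x - 1)*(x^3 - 3*x^2 - 10*x) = x*(x - 1)*(x^2 - 3*x - 10) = x*(x - 1)*(x + 2)*(x - 5)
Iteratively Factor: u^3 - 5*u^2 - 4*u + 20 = (u - 2)*(u^2 - 3*u - 10) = (u - 2)*(u + 2)*(u - 5)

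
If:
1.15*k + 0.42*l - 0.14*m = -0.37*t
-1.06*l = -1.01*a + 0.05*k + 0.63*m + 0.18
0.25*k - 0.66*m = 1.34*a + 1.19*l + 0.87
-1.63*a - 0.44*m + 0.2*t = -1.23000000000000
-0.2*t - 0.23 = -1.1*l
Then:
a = -0.02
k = 1.90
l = -0.68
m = 0.67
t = -4.87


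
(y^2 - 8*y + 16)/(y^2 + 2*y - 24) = (y - 4)/(y + 6)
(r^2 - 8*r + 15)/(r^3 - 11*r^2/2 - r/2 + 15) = 2*(r - 3)/(2*r^2 - r - 6)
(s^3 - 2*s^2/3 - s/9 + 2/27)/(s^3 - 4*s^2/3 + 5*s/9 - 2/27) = (3*s + 1)/(3*s - 1)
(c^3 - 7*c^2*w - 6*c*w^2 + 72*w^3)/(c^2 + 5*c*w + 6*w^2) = (c^2 - 10*c*w + 24*w^2)/(c + 2*w)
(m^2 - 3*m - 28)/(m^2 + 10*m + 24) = (m - 7)/(m + 6)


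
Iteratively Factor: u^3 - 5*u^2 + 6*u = (u)*(u^2 - 5*u + 6) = u*(u - 2)*(u - 3)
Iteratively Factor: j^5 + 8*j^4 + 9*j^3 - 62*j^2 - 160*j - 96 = (j - 3)*(j^4 + 11*j^3 + 42*j^2 + 64*j + 32) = (j - 3)*(j + 4)*(j^3 + 7*j^2 + 14*j + 8) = (j - 3)*(j + 4)^2*(j^2 + 3*j + 2) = (j - 3)*(j + 2)*(j + 4)^2*(j + 1)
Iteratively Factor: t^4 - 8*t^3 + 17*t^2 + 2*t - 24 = (t + 1)*(t^3 - 9*t^2 + 26*t - 24) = (t - 4)*(t + 1)*(t^2 - 5*t + 6) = (t - 4)*(t - 3)*(t + 1)*(t - 2)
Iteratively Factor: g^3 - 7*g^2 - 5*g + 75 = (g - 5)*(g^2 - 2*g - 15) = (g - 5)*(g + 3)*(g - 5)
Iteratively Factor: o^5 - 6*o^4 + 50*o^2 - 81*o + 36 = (o - 1)*(o^4 - 5*o^3 - 5*o^2 + 45*o - 36) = (o - 1)*(o + 3)*(o^3 - 8*o^2 + 19*o - 12) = (o - 1)^2*(o + 3)*(o^2 - 7*o + 12) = (o - 3)*(o - 1)^2*(o + 3)*(o - 4)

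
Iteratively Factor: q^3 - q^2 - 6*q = (q - 3)*(q^2 + 2*q) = q*(q - 3)*(q + 2)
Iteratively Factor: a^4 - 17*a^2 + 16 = (a + 1)*(a^3 - a^2 - 16*a + 16) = (a - 1)*(a + 1)*(a^2 - 16) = (a - 1)*(a + 1)*(a + 4)*(a - 4)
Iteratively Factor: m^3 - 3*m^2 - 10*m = (m)*(m^2 - 3*m - 10) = m*(m - 5)*(m + 2)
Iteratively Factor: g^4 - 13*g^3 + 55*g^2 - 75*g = (g - 3)*(g^3 - 10*g^2 + 25*g) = (g - 5)*(g - 3)*(g^2 - 5*g) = (g - 5)^2*(g - 3)*(g)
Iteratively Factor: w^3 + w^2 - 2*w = (w)*(w^2 + w - 2) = w*(w - 1)*(w + 2)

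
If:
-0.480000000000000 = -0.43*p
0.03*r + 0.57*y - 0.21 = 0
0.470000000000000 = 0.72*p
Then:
No Solution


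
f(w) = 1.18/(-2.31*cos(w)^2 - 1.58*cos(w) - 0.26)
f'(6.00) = 0.13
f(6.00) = -0.30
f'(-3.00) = -0.54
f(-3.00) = -1.23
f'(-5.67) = -0.38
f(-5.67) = -0.38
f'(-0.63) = 0.40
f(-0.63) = -0.39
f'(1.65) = -63.96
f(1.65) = -7.90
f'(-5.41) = -0.83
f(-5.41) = -0.53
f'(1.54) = -21.02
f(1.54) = -3.80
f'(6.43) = -0.06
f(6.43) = -0.29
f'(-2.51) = -6.25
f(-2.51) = -2.41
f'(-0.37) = 0.18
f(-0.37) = -0.32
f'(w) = 1.18*(-4.62*sin(w)*cos(w) - 1.58*sin(w))/(-2.31*cos(w)^2 - 1.58*cos(w) - 0.26)^2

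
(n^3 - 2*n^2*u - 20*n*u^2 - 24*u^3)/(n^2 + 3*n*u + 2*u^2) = (n^2 - 4*n*u - 12*u^2)/(n + u)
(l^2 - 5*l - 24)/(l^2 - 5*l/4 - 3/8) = 8*(-l^2 + 5*l + 24)/(-8*l^2 + 10*l + 3)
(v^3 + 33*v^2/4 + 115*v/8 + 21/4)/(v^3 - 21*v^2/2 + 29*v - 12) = (8*v^3 + 66*v^2 + 115*v + 42)/(4*(2*v^3 - 21*v^2 + 58*v - 24))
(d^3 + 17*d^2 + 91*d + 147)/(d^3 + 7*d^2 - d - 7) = (d^2 + 10*d + 21)/(d^2 - 1)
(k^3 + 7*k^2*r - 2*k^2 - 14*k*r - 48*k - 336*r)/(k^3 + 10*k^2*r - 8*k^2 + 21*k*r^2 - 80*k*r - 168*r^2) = (k + 6)/(k + 3*r)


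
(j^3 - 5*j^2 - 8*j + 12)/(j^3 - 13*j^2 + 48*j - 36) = (j + 2)/(j - 6)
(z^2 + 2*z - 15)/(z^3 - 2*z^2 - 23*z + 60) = 1/(z - 4)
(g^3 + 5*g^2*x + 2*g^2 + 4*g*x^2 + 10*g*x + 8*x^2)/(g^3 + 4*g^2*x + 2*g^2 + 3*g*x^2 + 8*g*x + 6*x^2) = (g + 4*x)/(g + 3*x)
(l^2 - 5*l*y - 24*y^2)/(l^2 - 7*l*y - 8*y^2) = (l + 3*y)/(l + y)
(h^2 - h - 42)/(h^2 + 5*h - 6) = (h - 7)/(h - 1)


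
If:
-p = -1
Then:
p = 1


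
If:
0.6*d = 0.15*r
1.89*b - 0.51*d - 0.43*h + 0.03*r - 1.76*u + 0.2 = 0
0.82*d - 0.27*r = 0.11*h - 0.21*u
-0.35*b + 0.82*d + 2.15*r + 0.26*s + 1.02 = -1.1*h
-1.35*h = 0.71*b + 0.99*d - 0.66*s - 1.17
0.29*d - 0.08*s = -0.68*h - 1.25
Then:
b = -1.73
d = 0.45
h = -3.13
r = 1.81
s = -9.37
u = -1.08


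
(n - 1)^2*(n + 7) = n^3 + 5*n^2 - 13*n + 7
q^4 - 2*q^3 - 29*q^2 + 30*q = q*(q - 6)*(q - 1)*(q + 5)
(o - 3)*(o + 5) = o^2 + 2*o - 15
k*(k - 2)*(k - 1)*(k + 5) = k^4 + 2*k^3 - 13*k^2 + 10*k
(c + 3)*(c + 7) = c^2 + 10*c + 21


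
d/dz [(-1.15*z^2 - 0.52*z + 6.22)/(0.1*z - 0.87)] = (-0.115*z^2 + 2.001*z - 0.1696)/(0.01*z^2 - 0.174*z + 0.7569)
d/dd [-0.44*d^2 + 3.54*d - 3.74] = 3.54 - 0.88*d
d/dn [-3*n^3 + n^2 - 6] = n*(2 - 9*n)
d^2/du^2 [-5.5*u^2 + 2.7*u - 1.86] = -11.0000000000000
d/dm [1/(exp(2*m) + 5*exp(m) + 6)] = (-2*exp(m) - 5)*exp(m)/(exp(2*m) + 5*exp(m) + 6)^2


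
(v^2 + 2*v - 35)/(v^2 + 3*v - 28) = (v - 5)/(v - 4)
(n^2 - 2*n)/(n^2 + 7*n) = (n - 2)/(n + 7)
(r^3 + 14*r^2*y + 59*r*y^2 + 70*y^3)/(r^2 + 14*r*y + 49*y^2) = (r^2 + 7*r*y + 10*y^2)/(r + 7*y)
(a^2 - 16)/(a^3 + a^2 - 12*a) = (a - 4)/(a*(a - 3))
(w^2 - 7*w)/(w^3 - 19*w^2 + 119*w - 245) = w/(w^2 - 12*w + 35)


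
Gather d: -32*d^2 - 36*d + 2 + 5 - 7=-32*d^2 - 36*d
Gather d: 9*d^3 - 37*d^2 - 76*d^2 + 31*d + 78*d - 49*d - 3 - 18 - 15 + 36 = 9*d^3 - 113*d^2 + 60*d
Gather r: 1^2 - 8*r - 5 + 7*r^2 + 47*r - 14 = 7*r^2 + 39*r - 18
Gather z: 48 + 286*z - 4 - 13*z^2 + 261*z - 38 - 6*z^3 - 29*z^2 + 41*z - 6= -6*z^3 - 42*z^2 + 588*z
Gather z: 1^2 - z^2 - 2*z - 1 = -z^2 - 2*z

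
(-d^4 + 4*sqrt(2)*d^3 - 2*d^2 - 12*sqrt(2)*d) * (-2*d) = 2*d^5 - 8*sqrt(2)*d^4 + 4*d^3 + 24*sqrt(2)*d^2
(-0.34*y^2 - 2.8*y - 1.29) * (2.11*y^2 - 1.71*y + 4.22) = -0.7174*y^4 - 5.3266*y^3 + 0.6313*y^2 - 9.6101*y - 5.4438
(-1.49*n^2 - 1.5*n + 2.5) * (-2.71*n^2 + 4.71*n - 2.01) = 4.0379*n^4 - 2.9529*n^3 - 10.8451*n^2 + 14.79*n - 5.025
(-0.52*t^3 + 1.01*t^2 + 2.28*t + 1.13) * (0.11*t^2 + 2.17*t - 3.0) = -0.0572*t^5 - 1.0173*t^4 + 4.0025*t^3 + 2.0419*t^2 - 4.3879*t - 3.39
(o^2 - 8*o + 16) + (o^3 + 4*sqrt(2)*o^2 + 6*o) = o^3 + o^2 + 4*sqrt(2)*o^2 - 2*o + 16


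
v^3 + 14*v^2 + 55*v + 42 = (v + 1)*(v + 6)*(v + 7)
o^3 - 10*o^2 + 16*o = o*(o - 8)*(o - 2)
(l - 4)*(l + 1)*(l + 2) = l^3 - l^2 - 10*l - 8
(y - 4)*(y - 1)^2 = y^3 - 6*y^2 + 9*y - 4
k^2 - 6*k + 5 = (k - 5)*(k - 1)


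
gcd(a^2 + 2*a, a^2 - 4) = a + 2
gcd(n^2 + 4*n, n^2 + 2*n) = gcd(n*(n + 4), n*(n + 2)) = n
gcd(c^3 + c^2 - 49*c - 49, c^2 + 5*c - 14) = c + 7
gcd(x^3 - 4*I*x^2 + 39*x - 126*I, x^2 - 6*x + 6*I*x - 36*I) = x + 6*I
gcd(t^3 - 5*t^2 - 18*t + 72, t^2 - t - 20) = t + 4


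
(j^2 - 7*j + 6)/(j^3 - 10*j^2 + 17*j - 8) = (j - 6)/(j^2 - 9*j + 8)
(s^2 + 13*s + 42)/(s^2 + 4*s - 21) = (s + 6)/(s - 3)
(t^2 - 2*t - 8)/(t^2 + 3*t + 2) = (t - 4)/(t + 1)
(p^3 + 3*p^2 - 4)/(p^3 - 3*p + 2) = (p + 2)/(p - 1)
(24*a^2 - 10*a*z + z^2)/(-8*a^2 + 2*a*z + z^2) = (24*a^2 - 10*a*z + z^2)/(-8*a^2 + 2*a*z + z^2)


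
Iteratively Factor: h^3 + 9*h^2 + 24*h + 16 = (h + 1)*(h^2 + 8*h + 16) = (h + 1)*(h + 4)*(h + 4)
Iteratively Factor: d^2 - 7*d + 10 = (d - 2)*(d - 5)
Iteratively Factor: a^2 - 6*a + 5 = (a - 5)*(a - 1)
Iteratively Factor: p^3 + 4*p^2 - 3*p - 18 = (p + 3)*(p^2 + p - 6) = (p - 2)*(p + 3)*(p + 3)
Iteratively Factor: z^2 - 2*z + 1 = (z - 1)*(z - 1)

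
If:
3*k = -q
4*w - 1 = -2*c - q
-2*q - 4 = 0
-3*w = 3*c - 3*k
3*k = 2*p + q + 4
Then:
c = -1/6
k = 2/3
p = 0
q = -2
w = 5/6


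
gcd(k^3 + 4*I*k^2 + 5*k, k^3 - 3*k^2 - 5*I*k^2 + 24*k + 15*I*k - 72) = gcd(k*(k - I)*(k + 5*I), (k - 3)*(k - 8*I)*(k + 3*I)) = 1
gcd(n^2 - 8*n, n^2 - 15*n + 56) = n - 8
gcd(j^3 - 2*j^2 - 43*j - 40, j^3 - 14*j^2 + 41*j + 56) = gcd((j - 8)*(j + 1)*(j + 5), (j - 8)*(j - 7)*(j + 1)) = j^2 - 7*j - 8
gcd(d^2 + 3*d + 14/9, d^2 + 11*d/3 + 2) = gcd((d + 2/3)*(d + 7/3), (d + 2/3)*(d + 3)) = d + 2/3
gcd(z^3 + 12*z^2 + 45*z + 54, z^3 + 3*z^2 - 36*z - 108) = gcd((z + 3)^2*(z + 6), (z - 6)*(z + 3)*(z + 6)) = z^2 + 9*z + 18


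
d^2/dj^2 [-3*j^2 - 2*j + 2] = -6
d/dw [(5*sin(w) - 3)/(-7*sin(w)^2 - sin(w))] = (35*cos(w) - 42/tan(w) - 3*cos(w)/sin(w)^2)/(7*sin(w) + 1)^2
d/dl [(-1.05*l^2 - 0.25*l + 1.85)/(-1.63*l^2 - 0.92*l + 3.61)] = (0.5585*l^2 - 1.55*l + 0.7995)/(2.6569*l^4 + 2.9992*l^3 - 10.9222*l^2 - 6.6424*l + 13.0321)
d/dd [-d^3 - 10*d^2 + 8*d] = -3*d^2 - 20*d + 8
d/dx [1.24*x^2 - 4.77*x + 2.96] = 2.48*x - 4.77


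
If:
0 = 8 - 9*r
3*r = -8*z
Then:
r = 8/9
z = -1/3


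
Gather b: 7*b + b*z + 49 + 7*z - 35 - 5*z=b*(z + 7) + 2*z + 14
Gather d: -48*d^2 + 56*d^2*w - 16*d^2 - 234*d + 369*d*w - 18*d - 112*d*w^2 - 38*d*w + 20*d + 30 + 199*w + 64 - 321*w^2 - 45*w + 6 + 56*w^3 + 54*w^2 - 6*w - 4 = d^2*(56*w - 64) + d*(-112*w^2 + 331*w - 232) + 56*w^3 - 267*w^2 + 148*w + 96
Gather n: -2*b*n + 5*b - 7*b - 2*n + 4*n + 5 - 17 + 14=-2*b + n*(2 - 2*b) + 2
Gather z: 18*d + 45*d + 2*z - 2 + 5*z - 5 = 63*d + 7*z - 7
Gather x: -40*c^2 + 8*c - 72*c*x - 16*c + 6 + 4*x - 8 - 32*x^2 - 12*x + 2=-40*c^2 - 8*c - 32*x^2 + x*(-72*c - 8)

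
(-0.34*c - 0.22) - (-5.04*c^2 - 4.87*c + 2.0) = 5.04*c^2 + 4.53*c - 2.22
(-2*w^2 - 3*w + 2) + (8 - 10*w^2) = -12*w^2 - 3*w + 10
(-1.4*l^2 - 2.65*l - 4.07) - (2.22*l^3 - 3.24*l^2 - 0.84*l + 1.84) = -2.22*l^3 + 1.84*l^2 - 1.81*l - 5.91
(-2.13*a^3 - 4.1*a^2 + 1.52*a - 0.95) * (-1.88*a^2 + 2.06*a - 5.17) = 4.0044*a^5 + 3.3202*a^4 - 0.291500000000001*a^3 + 26.1142*a^2 - 9.8154*a + 4.9115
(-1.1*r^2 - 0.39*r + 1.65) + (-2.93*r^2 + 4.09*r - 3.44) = -4.03*r^2 + 3.7*r - 1.79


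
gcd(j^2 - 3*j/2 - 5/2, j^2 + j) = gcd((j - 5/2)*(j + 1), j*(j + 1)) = j + 1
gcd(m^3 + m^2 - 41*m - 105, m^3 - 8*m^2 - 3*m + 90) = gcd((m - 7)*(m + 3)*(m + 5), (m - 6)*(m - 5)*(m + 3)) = m + 3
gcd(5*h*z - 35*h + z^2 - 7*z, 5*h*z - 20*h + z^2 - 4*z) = 5*h + z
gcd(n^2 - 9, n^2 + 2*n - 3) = n + 3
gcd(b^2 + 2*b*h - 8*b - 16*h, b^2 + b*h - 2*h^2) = b + 2*h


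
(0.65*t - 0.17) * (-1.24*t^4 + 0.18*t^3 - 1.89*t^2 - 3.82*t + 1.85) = -0.806*t^5 + 0.3278*t^4 - 1.2591*t^3 - 2.1617*t^2 + 1.8519*t - 0.3145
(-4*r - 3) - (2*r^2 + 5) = -2*r^2 - 4*r - 8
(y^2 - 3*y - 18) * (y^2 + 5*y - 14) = y^4 + 2*y^3 - 47*y^2 - 48*y + 252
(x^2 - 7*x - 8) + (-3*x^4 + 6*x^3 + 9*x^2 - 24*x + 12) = -3*x^4 + 6*x^3 + 10*x^2 - 31*x + 4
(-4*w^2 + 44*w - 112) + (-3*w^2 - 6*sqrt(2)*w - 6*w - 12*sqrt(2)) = -7*w^2 - 6*sqrt(2)*w + 38*w - 112 - 12*sqrt(2)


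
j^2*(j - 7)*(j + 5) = j^4 - 2*j^3 - 35*j^2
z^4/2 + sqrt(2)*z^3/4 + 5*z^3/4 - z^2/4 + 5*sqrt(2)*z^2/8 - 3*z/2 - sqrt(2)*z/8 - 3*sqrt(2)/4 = (z/2 + 1)*(z - 1)*(z + 3/2)*(z + sqrt(2)/2)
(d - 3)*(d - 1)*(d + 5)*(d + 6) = d^4 + 7*d^3 - 11*d^2 - 87*d + 90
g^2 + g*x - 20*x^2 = (g - 4*x)*(g + 5*x)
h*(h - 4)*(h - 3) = h^3 - 7*h^2 + 12*h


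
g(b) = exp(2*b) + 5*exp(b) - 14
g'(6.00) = 327526.73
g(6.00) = 164757.94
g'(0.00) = 7.00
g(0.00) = -8.00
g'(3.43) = 2061.12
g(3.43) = 1093.75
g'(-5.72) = 0.02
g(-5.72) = -13.98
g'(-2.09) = 0.65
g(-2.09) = -13.37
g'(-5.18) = 0.03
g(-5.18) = -13.97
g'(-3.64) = 0.13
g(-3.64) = -13.87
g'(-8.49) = 0.00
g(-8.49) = -14.00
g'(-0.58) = 3.43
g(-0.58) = -10.89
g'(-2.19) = 0.58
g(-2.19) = -13.43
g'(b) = 2*exp(2*b) + 5*exp(b)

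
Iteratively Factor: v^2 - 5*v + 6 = (v - 3)*(v - 2)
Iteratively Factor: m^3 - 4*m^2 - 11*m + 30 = (m - 5)*(m^2 + m - 6) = (m - 5)*(m - 2)*(m + 3)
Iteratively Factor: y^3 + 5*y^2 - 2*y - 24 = (y + 4)*(y^2 + y - 6) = (y - 2)*(y + 4)*(y + 3)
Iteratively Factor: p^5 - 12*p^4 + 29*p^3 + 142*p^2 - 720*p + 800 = (p - 5)*(p^4 - 7*p^3 - 6*p^2 + 112*p - 160) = (p - 5)^2*(p^3 - 2*p^2 - 16*p + 32) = (p - 5)^2*(p - 2)*(p^2 - 16) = (p - 5)^2*(p - 4)*(p - 2)*(p + 4)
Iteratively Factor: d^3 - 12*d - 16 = (d + 2)*(d^2 - 2*d - 8) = (d - 4)*(d + 2)*(d + 2)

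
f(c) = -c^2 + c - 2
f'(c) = 1 - 2*c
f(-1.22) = -4.71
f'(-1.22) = 3.44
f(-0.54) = -2.83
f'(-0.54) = 2.08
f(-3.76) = -19.90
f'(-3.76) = 8.52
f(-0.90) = -3.71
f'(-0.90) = 2.80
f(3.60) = -11.36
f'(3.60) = -6.20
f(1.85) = -3.57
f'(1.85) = -2.70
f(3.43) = -10.33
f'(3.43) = -5.86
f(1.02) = -2.02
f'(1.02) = -1.04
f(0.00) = -2.00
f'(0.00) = 1.00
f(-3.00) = -14.00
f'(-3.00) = 7.00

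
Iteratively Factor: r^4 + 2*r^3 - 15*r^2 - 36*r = (r + 3)*(r^3 - r^2 - 12*r) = (r - 4)*(r + 3)*(r^2 + 3*r) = (r - 4)*(r + 3)^2*(r)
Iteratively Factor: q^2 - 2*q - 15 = (q - 5)*(q + 3)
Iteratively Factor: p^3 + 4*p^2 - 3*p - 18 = (p + 3)*(p^2 + p - 6) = (p + 3)^2*(p - 2)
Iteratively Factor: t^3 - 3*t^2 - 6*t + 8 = (t - 1)*(t^2 - 2*t - 8) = (t - 1)*(t + 2)*(t - 4)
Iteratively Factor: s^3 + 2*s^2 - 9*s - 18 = (s + 3)*(s^2 - s - 6) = (s - 3)*(s + 3)*(s + 2)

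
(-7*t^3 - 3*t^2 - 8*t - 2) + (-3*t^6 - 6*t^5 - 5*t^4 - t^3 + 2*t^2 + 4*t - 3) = -3*t^6 - 6*t^5 - 5*t^4 - 8*t^3 - t^2 - 4*t - 5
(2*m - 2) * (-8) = 16 - 16*m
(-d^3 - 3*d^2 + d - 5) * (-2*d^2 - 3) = 2*d^5 + 6*d^4 + d^3 + 19*d^2 - 3*d + 15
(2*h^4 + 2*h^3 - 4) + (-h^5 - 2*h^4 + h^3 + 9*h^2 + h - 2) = -h^5 + 3*h^3 + 9*h^2 + h - 6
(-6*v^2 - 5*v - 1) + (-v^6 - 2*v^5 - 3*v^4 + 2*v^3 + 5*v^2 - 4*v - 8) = -v^6 - 2*v^5 - 3*v^4 + 2*v^3 - v^2 - 9*v - 9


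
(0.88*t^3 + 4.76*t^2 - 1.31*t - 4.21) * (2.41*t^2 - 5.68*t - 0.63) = 2.1208*t^5 + 6.4732*t^4 - 30.7483*t^3 - 5.7041*t^2 + 24.7381*t + 2.6523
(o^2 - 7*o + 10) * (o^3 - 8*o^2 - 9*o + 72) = o^5 - 15*o^4 + 57*o^3 + 55*o^2 - 594*o + 720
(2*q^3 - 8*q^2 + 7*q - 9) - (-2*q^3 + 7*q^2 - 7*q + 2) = 4*q^3 - 15*q^2 + 14*q - 11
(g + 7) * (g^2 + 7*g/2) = g^3 + 21*g^2/2 + 49*g/2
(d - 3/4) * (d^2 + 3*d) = d^3 + 9*d^2/4 - 9*d/4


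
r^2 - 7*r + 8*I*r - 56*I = (r - 7)*(r + 8*I)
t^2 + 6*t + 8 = (t + 2)*(t + 4)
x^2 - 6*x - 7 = (x - 7)*(x + 1)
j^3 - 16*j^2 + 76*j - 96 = (j - 8)*(j - 6)*(j - 2)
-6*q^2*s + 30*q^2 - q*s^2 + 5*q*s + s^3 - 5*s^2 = (-3*q + s)*(2*q + s)*(s - 5)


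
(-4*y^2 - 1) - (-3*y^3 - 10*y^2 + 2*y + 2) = 3*y^3 + 6*y^2 - 2*y - 3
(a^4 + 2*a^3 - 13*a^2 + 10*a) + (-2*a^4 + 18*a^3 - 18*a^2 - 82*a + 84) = -a^4 + 20*a^3 - 31*a^2 - 72*a + 84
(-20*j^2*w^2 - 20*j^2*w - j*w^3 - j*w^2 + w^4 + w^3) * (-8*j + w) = 160*j^3*w^2 + 160*j^3*w - 12*j^2*w^3 - 12*j^2*w^2 - 9*j*w^4 - 9*j*w^3 + w^5 + w^4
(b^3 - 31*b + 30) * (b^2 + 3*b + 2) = b^5 + 3*b^4 - 29*b^3 - 63*b^2 + 28*b + 60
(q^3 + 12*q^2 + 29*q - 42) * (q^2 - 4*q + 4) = q^5 + 8*q^4 - 15*q^3 - 110*q^2 + 284*q - 168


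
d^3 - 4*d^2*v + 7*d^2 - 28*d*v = d*(d + 7)*(d - 4*v)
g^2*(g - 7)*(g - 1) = g^4 - 8*g^3 + 7*g^2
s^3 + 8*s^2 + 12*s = s*(s + 2)*(s + 6)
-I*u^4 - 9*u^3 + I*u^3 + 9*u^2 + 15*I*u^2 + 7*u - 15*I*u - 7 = (u - 7*I)*(u - I)^2*(-I*u + I)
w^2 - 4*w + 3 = (w - 3)*(w - 1)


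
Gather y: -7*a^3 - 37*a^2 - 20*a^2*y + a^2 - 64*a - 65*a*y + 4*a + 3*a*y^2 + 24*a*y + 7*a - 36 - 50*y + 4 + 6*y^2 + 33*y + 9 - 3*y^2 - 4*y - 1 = -7*a^3 - 36*a^2 - 53*a + y^2*(3*a + 3) + y*(-20*a^2 - 41*a - 21) - 24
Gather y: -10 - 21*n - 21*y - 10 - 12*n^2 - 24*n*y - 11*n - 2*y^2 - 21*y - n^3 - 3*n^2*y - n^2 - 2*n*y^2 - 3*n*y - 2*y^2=-n^3 - 13*n^2 - 32*n + y^2*(-2*n - 4) + y*(-3*n^2 - 27*n - 42) - 20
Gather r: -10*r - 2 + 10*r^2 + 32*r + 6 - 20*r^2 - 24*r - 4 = -10*r^2 - 2*r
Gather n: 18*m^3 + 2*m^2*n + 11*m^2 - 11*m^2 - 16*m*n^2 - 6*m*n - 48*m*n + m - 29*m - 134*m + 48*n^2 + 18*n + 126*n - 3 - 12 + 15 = 18*m^3 - 162*m + n^2*(48 - 16*m) + n*(2*m^2 - 54*m + 144)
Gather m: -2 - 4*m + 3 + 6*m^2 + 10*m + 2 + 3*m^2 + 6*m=9*m^2 + 12*m + 3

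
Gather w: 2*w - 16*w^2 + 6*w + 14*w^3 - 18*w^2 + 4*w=14*w^3 - 34*w^2 + 12*w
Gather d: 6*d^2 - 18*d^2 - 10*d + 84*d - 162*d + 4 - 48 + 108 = -12*d^2 - 88*d + 64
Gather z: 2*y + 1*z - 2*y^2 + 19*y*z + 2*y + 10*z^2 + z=-2*y^2 + 4*y + 10*z^2 + z*(19*y + 2)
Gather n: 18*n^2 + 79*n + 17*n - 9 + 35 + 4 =18*n^2 + 96*n + 30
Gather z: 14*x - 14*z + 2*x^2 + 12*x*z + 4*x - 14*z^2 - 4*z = 2*x^2 + 18*x - 14*z^2 + z*(12*x - 18)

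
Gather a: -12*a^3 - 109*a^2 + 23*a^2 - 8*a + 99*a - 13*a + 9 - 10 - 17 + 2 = -12*a^3 - 86*a^2 + 78*a - 16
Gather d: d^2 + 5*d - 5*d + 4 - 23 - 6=d^2 - 25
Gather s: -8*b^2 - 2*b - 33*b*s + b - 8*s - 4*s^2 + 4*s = -8*b^2 - b - 4*s^2 + s*(-33*b - 4)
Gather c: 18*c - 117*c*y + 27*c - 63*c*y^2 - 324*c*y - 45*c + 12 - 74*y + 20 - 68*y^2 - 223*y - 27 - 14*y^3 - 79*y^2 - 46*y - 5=c*(-63*y^2 - 441*y) - 14*y^3 - 147*y^2 - 343*y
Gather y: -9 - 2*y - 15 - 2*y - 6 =-4*y - 30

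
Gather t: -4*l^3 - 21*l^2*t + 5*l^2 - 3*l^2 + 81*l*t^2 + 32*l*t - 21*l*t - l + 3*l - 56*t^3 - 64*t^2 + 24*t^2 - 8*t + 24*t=-4*l^3 + 2*l^2 + 2*l - 56*t^3 + t^2*(81*l - 40) + t*(-21*l^2 + 11*l + 16)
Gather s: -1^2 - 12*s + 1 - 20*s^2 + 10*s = -20*s^2 - 2*s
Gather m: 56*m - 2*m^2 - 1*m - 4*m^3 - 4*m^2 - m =-4*m^3 - 6*m^2 + 54*m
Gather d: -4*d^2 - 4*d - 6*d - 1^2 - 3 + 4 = -4*d^2 - 10*d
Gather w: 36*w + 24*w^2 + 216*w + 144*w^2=168*w^2 + 252*w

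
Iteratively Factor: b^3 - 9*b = (b + 3)*(b^2 - 3*b) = b*(b + 3)*(b - 3)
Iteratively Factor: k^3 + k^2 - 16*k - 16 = (k + 1)*(k^2 - 16) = (k + 1)*(k + 4)*(k - 4)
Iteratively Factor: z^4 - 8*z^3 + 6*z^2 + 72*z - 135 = (z + 3)*(z^3 - 11*z^2 + 39*z - 45) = (z - 3)*(z + 3)*(z^2 - 8*z + 15) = (z - 3)^2*(z + 3)*(z - 5)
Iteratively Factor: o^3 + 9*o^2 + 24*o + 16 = (o + 1)*(o^2 + 8*o + 16) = (o + 1)*(o + 4)*(o + 4)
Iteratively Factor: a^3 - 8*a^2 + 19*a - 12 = (a - 4)*(a^2 - 4*a + 3) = (a - 4)*(a - 1)*(a - 3)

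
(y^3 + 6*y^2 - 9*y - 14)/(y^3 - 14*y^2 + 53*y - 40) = (y^3 + 6*y^2 - 9*y - 14)/(y^3 - 14*y^2 + 53*y - 40)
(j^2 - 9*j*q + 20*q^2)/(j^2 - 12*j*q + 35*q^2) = (-j + 4*q)/(-j + 7*q)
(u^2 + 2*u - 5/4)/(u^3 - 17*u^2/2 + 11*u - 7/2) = (u + 5/2)/(u^2 - 8*u + 7)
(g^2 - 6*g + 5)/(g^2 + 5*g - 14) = (g^2 - 6*g + 5)/(g^2 + 5*g - 14)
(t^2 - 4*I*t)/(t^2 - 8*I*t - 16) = t/(t - 4*I)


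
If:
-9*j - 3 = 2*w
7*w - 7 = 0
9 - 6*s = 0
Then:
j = -5/9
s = 3/2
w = 1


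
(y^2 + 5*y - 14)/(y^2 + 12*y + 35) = (y - 2)/(y + 5)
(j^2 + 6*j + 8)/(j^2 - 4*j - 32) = (j + 2)/(j - 8)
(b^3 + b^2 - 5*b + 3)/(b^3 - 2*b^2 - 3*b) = (-b^3 - b^2 + 5*b - 3)/(b*(-b^2 + 2*b + 3))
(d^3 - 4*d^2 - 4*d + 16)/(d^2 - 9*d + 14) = (d^2 - 2*d - 8)/(d - 7)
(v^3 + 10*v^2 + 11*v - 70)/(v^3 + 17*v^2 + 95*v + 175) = (v - 2)/(v + 5)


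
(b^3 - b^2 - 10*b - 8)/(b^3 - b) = (b^2 - 2*b - 8)/(b*(b - 1))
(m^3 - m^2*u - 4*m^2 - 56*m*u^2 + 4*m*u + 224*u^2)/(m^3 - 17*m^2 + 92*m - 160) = (m^2 - m*u - 56*u^2)/(m^2 - 13*m + 40)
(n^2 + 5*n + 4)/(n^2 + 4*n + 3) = (n + 4)/(n + 3)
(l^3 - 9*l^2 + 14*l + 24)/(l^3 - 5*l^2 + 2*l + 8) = (l - 6)/(l - 2)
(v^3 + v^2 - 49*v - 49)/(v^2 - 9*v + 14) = (v^2 + 8*v + 7)/(v - 2)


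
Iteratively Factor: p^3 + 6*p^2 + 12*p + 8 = (p + 2)*(p^2 + 4*p + 4) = (p + 2)^2*(p + 2)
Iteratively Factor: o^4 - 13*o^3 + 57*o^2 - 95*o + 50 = (o - 5)*(o^3 - 8*o^2 + 17*o - 10) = (o - 5)*(o - 2)*(o^2 - 6*o + 5) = (o - 5)*(o - 2)*(o - 1)*(o - 5)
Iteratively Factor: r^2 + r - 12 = (r - 3)*(r + 4)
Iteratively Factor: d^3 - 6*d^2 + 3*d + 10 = (d - 2)*(d^2 - 4*d - 5) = (d - 2)*(d + 1)*(d - 5)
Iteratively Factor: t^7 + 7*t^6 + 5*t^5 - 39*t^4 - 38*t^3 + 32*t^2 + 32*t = (t - 1)*(t^6 + 8*t^5 + 13*t^4 - 26*t^3 - 64*t^2 - 32*t) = (t - 1)*(t + 4)*(t^5 + 4*t^4 - 3*t^3 - 14*t^2 - 8*t) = (t - 1)*(t + 1)*(t + 4)*(t^4 + 3*t^3 - 6*t^2 - 8*t) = (t - 1)*(t + 1)*(t + 4)^2*(t^3 - t^2 - 2*t) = (t - 1)*(t + 1)^2*(t + 4)^2*(t^2 - 2*t) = t*(t - 1)*(t + 1)^2*(t + 4)^2*(t - 2)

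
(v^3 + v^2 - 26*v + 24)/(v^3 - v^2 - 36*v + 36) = (v - 4)/(v - 6)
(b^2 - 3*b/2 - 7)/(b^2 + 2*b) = (b - 7/2)/b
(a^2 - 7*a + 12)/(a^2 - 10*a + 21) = (a - 4)/(a - 7)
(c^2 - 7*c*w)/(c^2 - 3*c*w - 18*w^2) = c*(-c + 7*w)/(-c^2 + 3*c*w + 18*w^2)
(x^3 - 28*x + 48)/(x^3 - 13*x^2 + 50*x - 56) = (x + 6)/(x - 7)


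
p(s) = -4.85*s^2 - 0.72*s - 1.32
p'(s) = -9.7*s - 0.72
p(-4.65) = -102.84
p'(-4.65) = 44.38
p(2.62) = -36.50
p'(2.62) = -26.13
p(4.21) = -90.31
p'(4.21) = -41.56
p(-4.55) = -98.45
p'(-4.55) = 43.42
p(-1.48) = -10.88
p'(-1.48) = 13.64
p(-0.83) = -4.06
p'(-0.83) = 7.33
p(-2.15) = -22.19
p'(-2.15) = 20.14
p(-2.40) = -27.53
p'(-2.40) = 22.56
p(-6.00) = -171.60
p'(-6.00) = 57.48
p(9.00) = -400.65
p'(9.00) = -88.02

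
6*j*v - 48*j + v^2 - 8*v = (6*j + v)*(v - 8)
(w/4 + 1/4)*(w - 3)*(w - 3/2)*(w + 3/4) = w^4/4 - 11*w^3/16 - 21*w^2/32 + 9*w/8 + 27/32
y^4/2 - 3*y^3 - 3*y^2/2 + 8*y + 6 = (y - 6)*(y - 2)*(sqrt(2)*y/2 + sqrt(2)/2)^2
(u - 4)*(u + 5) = u^2 + u - 20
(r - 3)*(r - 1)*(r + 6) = r^3 + 2*r^2 - 21*r + 18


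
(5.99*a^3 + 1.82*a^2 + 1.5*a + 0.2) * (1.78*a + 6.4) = 10.6622*a^4 + 41.5756*a^3 + 14.318*a^2 + 9.956*a + 1.28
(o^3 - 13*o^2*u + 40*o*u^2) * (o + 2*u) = o^4 - 11*o^3*u + 14*o^2*u^2 + 80*o*u^3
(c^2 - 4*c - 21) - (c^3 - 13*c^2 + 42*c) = -c^3 + 14*c^2 - 46*c - 21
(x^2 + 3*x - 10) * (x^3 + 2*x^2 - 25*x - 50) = x^5 + 5*x^4 - 29*x^3 - 145*x^2 + 100*x + 500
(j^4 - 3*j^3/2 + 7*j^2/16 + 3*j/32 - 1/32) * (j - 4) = j^5 - 11*j^4/2 + 103*j^3/16 - 53*j^2/32 - 13*j/32 + 1/8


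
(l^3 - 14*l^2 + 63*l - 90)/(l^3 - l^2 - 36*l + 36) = (l^2 - 8*l + 15)/(l^2 + 5*l - 6)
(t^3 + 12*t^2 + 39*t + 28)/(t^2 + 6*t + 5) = (t^2 + 11*t + 28)/(t + 5)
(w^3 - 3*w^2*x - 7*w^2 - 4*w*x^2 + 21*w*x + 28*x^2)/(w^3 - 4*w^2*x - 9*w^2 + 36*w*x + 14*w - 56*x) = (w + x)/(w - 2)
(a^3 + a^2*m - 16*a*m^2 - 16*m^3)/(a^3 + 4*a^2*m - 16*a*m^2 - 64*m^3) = (a + m)/(a + 4*m)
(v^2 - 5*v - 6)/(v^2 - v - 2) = (v - 6)/(v - 2)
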